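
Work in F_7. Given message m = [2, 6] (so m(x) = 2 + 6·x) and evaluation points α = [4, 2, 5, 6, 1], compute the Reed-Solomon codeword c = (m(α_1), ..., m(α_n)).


c = [5, 0, 4, 3, 1]

Message polynomial: m(x) = 2 + 6·x (mod 7).
For each evaluation point α_i, compute m(α_i) mod 7:
  α_1 = 4: Horner steps 6 → 5, so m(4) = 5.
  α_2 = 2: Horner steps 6 → 0, so m(2) = 0.
  α_3 = 5: Horner steps 6 → 4, so m(5) = 4.
  α_4 = 6: Horner steps 6 → 3, so m(6) = 3.
  α_5 = 1: Horner steps 6 → 1, so m(1) = 1.
Codeword c = [5, 0, 4, 3, 1] ∈ F_7^5.


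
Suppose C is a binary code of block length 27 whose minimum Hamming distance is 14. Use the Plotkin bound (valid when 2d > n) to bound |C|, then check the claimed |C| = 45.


Plotkin bound M ≤ 28; given |C| = 45 > bound (violated).

Check applicability: 2d = 28, n = 27.
2d − n = 1 > 0, so Plotkin applies.
Compute d/(2d−n) = 14/1 ≈ 14.0000.
⌊d/(2d−n)⌋ = 14.
Plotkin bound: M ≤ 2·14 = 28.
Given |C| = 45, check: VIOLATED.
This |C| is above the Plotkin bound, so no binary code with n = 27, d = 14 and 45 codewords exists.


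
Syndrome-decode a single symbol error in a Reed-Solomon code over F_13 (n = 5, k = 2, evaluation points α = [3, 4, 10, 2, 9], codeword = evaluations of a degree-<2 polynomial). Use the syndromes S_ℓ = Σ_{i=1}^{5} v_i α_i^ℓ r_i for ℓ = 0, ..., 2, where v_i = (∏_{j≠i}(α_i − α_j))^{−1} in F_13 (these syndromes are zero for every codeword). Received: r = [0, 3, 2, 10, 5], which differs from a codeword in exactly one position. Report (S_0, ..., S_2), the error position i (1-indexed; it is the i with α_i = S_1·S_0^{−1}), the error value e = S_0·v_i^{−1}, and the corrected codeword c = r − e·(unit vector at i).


S = (3, 4, 1), error at position 3, error magnitude e = 7, c = [0, 3, 8, 10, 5].

Step 1: column multipliers v_i = (∏_{j≠i}(α_i − α_j))^{−1} mod 13.
  i = 1 (α = 3): (3−4)(3−10)(3−2)(3−9) = (−1)·(−7)·1·(−6) = −42 ≡ 10, so v_1 = 10^{−1} = 4 (mod 13).
  i = 2 (α = 4): (4−3)(4−10)(4−2)(4−9) = 1·(−6)·2·(−5) = 60 ≡ 8, so v_2 = 8^{−1} = 5 (mod 13).
  i = 3 (α = 10): (10−3)(10−4)(10−2)(10−9) = 7·6·8·1 = 336 ≡ 11, so v_3 = 11^{−1} = 6 (mod 13).
  i = 4 (α = 2): (2−3)(2−4)(2−10)(2−9) = (−1)·(−2)·(−8)·(−7) = 112 ≡ 8, so v_4 = 8^{−1} = 5 (mod 13).
  i = 5 (α = 9): (9−3)(9−4)(9−10)(9−2) = 6·5·(−1)·7 = −210 ≡ 11, so v_5 = 11^{−1} = 6 (mod 13).
  v = [4, 5, 6, 5, 6].
Step 2: syndromes of r = [0, 3, 2, 10, 5] (all sums mod 13).
  S_0 = Σ v_i r_i = 4·0 + 5·3 + 6·2 + 5·10 + 6·5 = 107 ≡ 3.
  S_1 = Σ v_i α_i r_i = 4·3·0 + 5·4·3 + 6·10·2 + 5·2·10 + 6·9·5 = 550 ≡ 4.
  α_i^2 mod 13 = [9, 3, 9, 4, 3].
  S_2 = Σ v_i α_i^2 r_i = 4·9·0 + 5·3·3 + 6·9·2 + 5·4·10 + 6·3·5 = 443 ≡ 1.
  S = (3, 4, 1) ≠ 0, so r is not a codeword (an error is present).
Step 3: locate the error. For a single error e at position i, S_ℓ = v_i·e·α_i^ℓ, so α_err = S_1/S_0.
  S_0^{−1} = 3^{−1} = 9 (mod 13), so α_err = 4·9 = 36 ≡ 10 = α_3. Error position i = 3.
  Consistency check: S_2/S_1 = 1·10 = 10 ≡ 10 = α_err ✓ (single-error assumption holds).
Step 4: error magnitude e = S_0/v_3 = S_0·∏_{j≠3}(α_3 − α_j) = 3·11 = 33 ≡ 7 (mod 13).
Step 5: correct position 3: c_3 = r_3 − e = 2 − 7 ≡ 8 (mod 13). Hence c = [0, 3, 8, 10, 5].
  Check: interpolating c through the α_i gives m(x) = 4 + 3·x (degree < 2) with m(α_i) = c_i for every i, so c is indeed a codeword.


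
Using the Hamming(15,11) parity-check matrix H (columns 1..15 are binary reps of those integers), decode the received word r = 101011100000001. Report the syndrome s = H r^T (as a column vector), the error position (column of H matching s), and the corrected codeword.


s = (1, 0, 0, 1)^T, error position = 9, corrected codeword c = 101011101000001

Compute s = H r^T mod 2 one row at a time:
  s_1 = 0 + 0 + 0 + 0 + 0 + 0 + 0 + 1 = 1 ≡ 1 (mod 2).
  s_2 = 0 + 1 + 1 + 1 + 0 + 0 + 0 + 1 = 4 ≡ 0 (mod 2).
  s_3 = 0 + 1 + 1 + 1 + 0 + 0 + 0 + 1 = 4 ≡ 0 (mod 2).
  s_4 = 1 + 1 + 1 + 1 + 0 + 0 + 0 + 1 = 5 ≡ 1 (mod 2).
s = (1, 0, 0, 1)^T — this equals column 9 of H (binary 1001), so error is at position 9.
Correct: flip bit 9 of r = 101011100000001 to get c = 101011101000001.


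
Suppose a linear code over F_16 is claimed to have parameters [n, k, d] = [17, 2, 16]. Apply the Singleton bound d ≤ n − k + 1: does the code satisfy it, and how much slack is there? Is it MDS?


Singleton RHS = n − k + 1 = 16, slack = 0, bound satisfied, MDS.

Singleton bound: d ≤ n − k + 1.
Here n = 17, k = 2, so n − k + 1 = 16.
Given d = 16, check d ≤ 16: YES.
Slack = (n − k + 1) − d = 0.
The code is MDS (slack = 0).
Description: the claimed parameters are [17, 2, 16]_16; such a code would be MDS (meets Singleton bound).


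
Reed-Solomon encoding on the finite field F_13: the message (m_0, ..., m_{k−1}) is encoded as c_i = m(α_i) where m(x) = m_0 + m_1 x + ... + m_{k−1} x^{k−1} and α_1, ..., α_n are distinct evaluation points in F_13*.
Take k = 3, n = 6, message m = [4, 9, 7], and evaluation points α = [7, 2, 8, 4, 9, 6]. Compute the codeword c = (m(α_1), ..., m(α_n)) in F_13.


c = [7, 11, 4, 9, 2, 11]

Message polynomial: m(x) = 4 + 9·x + 7·x^2 (mod 13).
For each evaluation point α_i, compute m(α_i) mod 13:
  α_1 = 7: Horner steps 7 → 6 → 7, so m(7) = 7.
  α_2 = 2: Horner steps 7 → 10 → 11, so m(2) = 11.
  α_3 = 8: Horner steps 7 → 0 → 4, so m(8) = 4.
  α_4 = 4: Horner steps 7 → 11 → 9, so m(4) = 9.
  α_5 = 9: Horner steps 7 → 7 → 2, so m(9) = 2.
  α_6 = 6: Horner steps 7 → 12 → 11, so m(6) = 11.
Codeword c = [7, 11, 4, 9, 2, 11] ∈ F_13^6.


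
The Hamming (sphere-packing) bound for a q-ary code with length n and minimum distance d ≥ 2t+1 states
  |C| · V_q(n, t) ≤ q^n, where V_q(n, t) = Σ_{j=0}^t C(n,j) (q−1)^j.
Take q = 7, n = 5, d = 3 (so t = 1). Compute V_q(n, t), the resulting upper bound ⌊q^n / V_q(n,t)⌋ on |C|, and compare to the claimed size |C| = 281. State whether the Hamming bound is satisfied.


V_q(n, t) = 31, q^n = 16807, Hamming bound = 542, |C| = 281 ≤ bound (satisfied).

Step 1: Compute V_q(n, t) = Σ_{j=0}^1 C(n, j) (q−1)^j.
  j = 0: C(5,0)·(6)^0 = 1·1 = 1.
  j = 1: C(5,1)·(6)^1 = 5·6 = 30.
  V_q(n, t) = 1 + 30 = 31.
Step 2: q^n = 7^5 = 16807.
Step 3: Hamming bound ⌊q^n / V_q(n,t)⌋ = ⌊16807/31⌋ = 542.
Step 4: Compare |C| = 281 to 542: satisfied.
The claimed |C| lies below the Hamming bound.


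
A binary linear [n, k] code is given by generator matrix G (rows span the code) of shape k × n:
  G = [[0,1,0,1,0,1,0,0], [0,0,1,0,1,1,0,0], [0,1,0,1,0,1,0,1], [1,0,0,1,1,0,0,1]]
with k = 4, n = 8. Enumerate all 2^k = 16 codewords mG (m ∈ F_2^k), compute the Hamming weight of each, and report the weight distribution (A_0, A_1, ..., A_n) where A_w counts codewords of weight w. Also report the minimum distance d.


Weight distribution: A_0 = 1, A_1 = 1, A_3 = 4, A_4 = 7, A_5 = 3. Minimum distance d = 1.

Enumerate all 2^4 = 16 messages m ∈ F_2^4.
For each, compute codeword c = mG in F_2^8, then tally its weight.
  m = 0000 → c = 00000000, weight = 0.
  m = 1000 → c = 01010100, weight = 3.
  m = 0100 → c = 00101100, weight = 3.
  m = 1100 → c = 01111000, weight = 4.
  m = 0010 → c = 01010101, weight = 4.
  m = 1010 → c = 00000001, weight = 1.
  m = 0110 → c = 01111001, weight = 5.
  m = 1110 → c = 00101101, weight = 4.
  m = 0001 → c = 10011001, weight = 4.
  m = 1001 → c = 11001101, weight = 5.
  m = 0101 → c = 10110101, weight = 5.
  m = 1101 → c = 11100001, weight = 4.
  m = 0011 → c = 11001100, weight = 4.
  m = 1011 → c = 10011000, weight = 3.
  m = 0111 → c = 11100000, weight = 3.
  m = 1111 → c = 10110100, weight = 4.
Tally weights:
  weight 0: 1 codewords.
  weight 1: 1 codewords.
  weight 3: 4 codewords.
  weight 4: 7 codewords.
  weight 5: 3 codewords.
Minimum distance d = smallest w > 0 with A_w > 0 = 1.
Sanity: Σ A_w = 16 = 2^4 = 16 ✓.


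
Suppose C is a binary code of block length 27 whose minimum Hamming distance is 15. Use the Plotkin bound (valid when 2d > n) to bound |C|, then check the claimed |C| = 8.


Plotkin bound M ≤ 10; given |C| = 8 ≤ bound (satisfied).

Check applicability: 2d = 30, n = 27.
2d − n = 3 > 0, so Plotkin applies.
Compute d/(2d−n) = 15/3 ≈ 5.0000.
⌊d/(2d−n)⌋ = 5.
Plotkin bound: M ≤ 2·5 = 10.
Given |C| = 8, check: satisfied.
This |C| is below the Plotkin bound.


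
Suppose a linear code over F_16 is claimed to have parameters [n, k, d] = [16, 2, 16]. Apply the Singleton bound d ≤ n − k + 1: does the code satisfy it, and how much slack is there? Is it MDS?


Singleton RHS = n − k + 1 = 15, slack = -1, bound violated (no such code; not MDS).

Singleton bound: d ≤ n − k + 1.
Here n = 16, k = 2, so n − k + 1 = 15.
Given d = 16, check d ≤ 15: NO.
Slack = (n − k + 1) − d = -1.
The slack is negative: d = 16 exceeds n − k + 1 = 15 by 1, so the Singleton bound is violated and no linear [16, 2, 16]_16 code can exist. In particular it is not MDS (MDS requires d = n − k + 1 exactly).
Description: the claimed parameters are [16, 2, 16]_16; such a code would be impossible (violates the Singleton bound).


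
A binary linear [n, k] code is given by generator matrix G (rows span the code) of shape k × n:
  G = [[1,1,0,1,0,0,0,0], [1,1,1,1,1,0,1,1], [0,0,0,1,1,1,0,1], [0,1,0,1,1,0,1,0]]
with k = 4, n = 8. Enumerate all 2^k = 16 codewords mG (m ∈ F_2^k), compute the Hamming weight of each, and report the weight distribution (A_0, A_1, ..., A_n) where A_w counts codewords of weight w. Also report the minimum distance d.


Weight distribution: A_0 = 1, A_3 = 3, A_4 = 7, A_5 = 4, A_7 = 1. Minimum distance d = 3.

Enumerate all 2^4 = 16 messages m ∈ F_2^4.
For each, compute codeword c = mG in F_2^8, then tally its weight.
  m = 0000 → c = 00000000, weight = 0.
  m = 1000 → c = 11010000, weight = 3.
  m = 0100 → c = 11111011, weight = 7.
  m = 1100 → c = 00101011, weight = 4.
  m = 0010 → c = 00011101, weight = 4.
  m = 1010 → c = 11001101, weight = 5.
  m = 0110 → c = 11100110, weight = 5.
  m = 1110 → c = 00110110, weight = 4.
  m = 0001 → c = 01011010, weight = 4.
  m = 1001 → c = 10001010, weight = 3.
  m = 0101 → c = 10100001, weight = 3.
  m = 1101 → c = 01110001, weight = 4.
  m = 0011 → c = 01000111, weight = 4.
  m = 1011 → c = 10010111, weight = 5.
  m = 0111 → c = 10111100, weight = 5.
  m = 1111 → c = 01101100, weight = 4.
Tally weights:
  weight 0: 1 codewords.
  weight 3: 3 codewords.
  weight 4: 7 codewords.
  weight 5: 4 codewords.
  weight 7: 1 codewords.
Minimum distance d = smallest w > 0 with A_w > 0 = 3.
Sanity: Σ A_w = 16 = 2^4 = 16 ✓.


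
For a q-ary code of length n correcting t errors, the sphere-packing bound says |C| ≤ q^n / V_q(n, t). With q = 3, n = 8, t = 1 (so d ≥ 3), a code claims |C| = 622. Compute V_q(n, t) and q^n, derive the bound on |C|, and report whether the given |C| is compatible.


V_q(n, t) = 17, q^n = 6561, Hamming bound = 385, |C| = 622 > bound (violated).

Step 1: Compute V_q(n, t) = Σ_{j=0}^1 C(n, j) (q−1)^j.
  j = 0: C(8,0)·(2)^0 = 1·1 = 1.
  j = 1: C(8,1)·(2)^1 = 8·2 = 16.
  V_q(n, t) = 1 + 16 = 17.
Step 2: q^n = 3^8 = 6561.
Step 3: Hamming bound ⌊q^n / V_q(n,t)⌋ = ⌊6561/17⌋ = 385.
Step 4: Compare |C| = 622 to 385: violated.
The claimed |C| lies above the Hamming bound, so no 3-ary code of length 8 with d ≥ 3 can have 622 codewords.


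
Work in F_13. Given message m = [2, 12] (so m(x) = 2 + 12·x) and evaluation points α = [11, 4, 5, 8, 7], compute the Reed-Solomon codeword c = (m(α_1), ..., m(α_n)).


c = [4, 11, 10, 7, 8]

Message polynomial: m(x) = 2 + 12·x (mod 13).
For each evaluation point α_i, compute m(α_i) mod 13:
  α_1 = 11: Horner steps 12 → 4, so m(11) = 4.
  α_2 = 4: Horner steps 12 → 11, so m(4) = 11.
  α_3 = 5: Horner steps 12 → 10, so m(5) = 10.
  α_4 = 8: Horner steps 12 → 7, so m(8) = 7.
  α_5 = 7: Horner steps 12 → 8, so m(7) = 8.
Codeword c = [4, 11, 10, 7, 8] ∈ F_13^5.


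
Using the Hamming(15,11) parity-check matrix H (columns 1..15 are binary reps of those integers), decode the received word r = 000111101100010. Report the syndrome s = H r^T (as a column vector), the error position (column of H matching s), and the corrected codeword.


s = (1, 1, 0, 1)^T, error position = 13, corrected codeword c = 000111101100110

Compute s = H r^T mod 2 one row at a time:
  s_1 = 0 + 1 + 1 + 0 + 0 + 0 + 1 + 0 = 3 ≡ 1 (mod 2).
  s_2 = 1 + 1 + 1 + 1 + 0 + 0 + 1 + 0 = 5 ≡ 1 (mod 2).
  s_3 = 0 + 0 + 1 + 1 + 1 + 0 + 1 + 0 = 4 ≡ 0 (mod 2).
  s_4 = 0 + 0 + 1 + 1 + 1 + 0 + 0 + 0 = 3 ≡ 1 (mod 2).
s = (1, 1, 0, 1)^T — this equals column 13 of H (binary 1101), so error is at position 13.
Correct: flip bit 13 of r = 000111101100010 to get c = 000111101100110.


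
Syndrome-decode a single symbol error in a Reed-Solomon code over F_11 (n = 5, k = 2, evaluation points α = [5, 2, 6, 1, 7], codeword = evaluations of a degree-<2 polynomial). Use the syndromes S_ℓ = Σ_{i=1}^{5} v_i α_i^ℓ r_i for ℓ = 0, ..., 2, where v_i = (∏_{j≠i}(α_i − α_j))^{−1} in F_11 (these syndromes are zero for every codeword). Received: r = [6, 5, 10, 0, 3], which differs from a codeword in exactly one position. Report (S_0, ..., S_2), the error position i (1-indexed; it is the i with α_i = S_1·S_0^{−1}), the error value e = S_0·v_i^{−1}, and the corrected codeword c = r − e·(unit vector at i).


S = (1, 1, 1), error at position 4, error magnitude e = 10, c = [6, 5, 10, 1, 3].

Step 1: column multipliers v_i = (∏_{j≠i}(α_i − α_j))^{−1} mod 11.
  i = 1 (α = 5): (5−2)(5−6)(5−1)(5−7) = 3·(−1)·4·(−2) = 24 ≡ 2, so v_1 = 2^{−1} = 6 (mod 11).
  i = 2 (α = 2): (2−5)(2−6)(2−1)(2−7) = (−3)·(−4)·1·(−5) = −60 ≡ 6, so v_2 = 6^{−1} = 2 (mod 11).
  i = 3 (α = 6): (6−5)(6−2)(6−1)(6−7) = 1·4·5·(−1) = −20 ≡ 2, so v_3 = 2^{−1} = 6 (mod 11).
  i = 4 (α = 1): (1−5)(1−2)(1−6)(1−7) = (−4)·(−1)·(−5)·(−6) = 120 ≡ 10, so v_4 = 10^{−1} = 10 (mod 11).
  i = 5 (α = 7): (7−5)(7−2)(7−6)(7−1) = 2·5·1·6 = 60 ≡ 5, so v_5 = 5^{−1} = 9 (mod 11).
  v = [6, 2, 6, 10, 9].
Step 2: syndromes of r = [6, 5, 10, 0, 3] (all sums mod 11).
  S_0 = Σ v_i r_i = 6·6 + 2·5 + 6·10 + 10·0 + 9·3 = 133 ≡ 1.
  S_1 = Σ v_i α_i r_i = 6·5·6 + 2·2·5 + 6·6·10 + 10·1·0 + 9·7·3 = 749 ≡ 1.
  α_i^2 mod 11 = [3, 4, 3, 1, 5].
  S_2 = Σ v_i α_i^2 r_i = 6·3·6 + 2·4·5 + 6·3·10 + 10·1·0 + 9·5·3 = 463 ≡ 1.
  S = (1, 1, 1) ≠ 0, so r is not a codeword (an error is present).
Step 3: locate the error. For a single error e at position i, S_ℓ = v_i·e·α_i^ℓ, so α_err = S_1/S_0.
  S_0^{−1} = 1^{−1} = 1 (mod 11), so α_err = 1·1 = 1 ≡ 1 = α_4. Error position i = 4.
  Consistency check: S_2/S_1 = 1·1 = 1 ≡ 1 = α_err ✓ (single-error assumption holds).
Step 4: error magnitude e = S_0/v_4 = S_0·∏_{j≠4}(α_4 − α_j) = 1·10 = 10 ≡ 10 (mod 11).
Step 5: correct position 4: c_4 = r_4 − e = 0 − 10 ≡ 1 (mod 11). Hence c = [6, 5, 10, 1, 3].
  Check: interpolating c through the α_i gives m(x) = 8 + 4·x (degree < 2) with m(α_i) = c_i for every i, so c is indeed a codeword.


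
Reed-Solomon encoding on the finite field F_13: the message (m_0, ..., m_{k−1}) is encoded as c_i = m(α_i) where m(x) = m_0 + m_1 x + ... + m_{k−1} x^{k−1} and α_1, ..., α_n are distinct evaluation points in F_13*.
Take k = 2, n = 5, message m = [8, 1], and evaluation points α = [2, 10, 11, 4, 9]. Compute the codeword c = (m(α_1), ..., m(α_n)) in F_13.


c = [10, 5, 6, 12, 4]

Message polynomial: m(x) = 8 + 1·x (mod 13).
For each evaluation point α_i, compute m(α_i) mod 13:
  α_1 = 2: Horner steps 1 → 10, so m(2) = 10.
  α_2 = 10: Horner steps 1 → 5, so m(10) = 5.
  α_3 = 11: Horner steps 1 → 6, so m(11) = 6.
  α_4 = 4: Horner steps 1 → 12, so m(4) = 12.
  α_5 = 9: Horner steps 1 → 4, so m(9) = 4.
Codeword c = [10, 5, 6, 12, 4] ∈ F_13^5.


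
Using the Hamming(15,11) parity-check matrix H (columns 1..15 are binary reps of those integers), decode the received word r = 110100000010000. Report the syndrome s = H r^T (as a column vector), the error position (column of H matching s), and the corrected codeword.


s = (1, 1, 0, 0)^T, error position = 12, corrected codeword c = 110100000011000

Compute s = H r^T mod 2 one row at a time:
  s_1 = 0 + 0 + 0 + 1 + 0 + 0 + 0 + 0 = 1 ≡ 1 (mod 2).
  s_2 = 1 + 0 + 0 + 0 + 0 + 0 + 0 + 0 = 1 ≡ 1 (mod 2).
  s_3 = 1 + 0 + 0 + 0 + 0 + 1 + 0 + 0 = 2 ≡ 0 (mod 2).
  s_4 = 1 + 0 + 0 + 0 + 0 + 1 + 0 + 0 = 2 ≡ 0 (mod 2).
s = (1, 1, 0, 0)^T — this equals column 12 of H (binary 1100), so error is at position 12.
Correct: flip bit 12 of r = 110100000010000 to get c = 110100000011000.


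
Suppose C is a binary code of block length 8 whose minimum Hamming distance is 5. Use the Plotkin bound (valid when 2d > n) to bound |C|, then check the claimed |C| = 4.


Plotkin bound M ≤ 4; given |C| = 4 ≤ bound (satisfied).

Check applicability: 2d = 10, n = 8.
2d − n = 2 > 0, so Plotkin applies.
Compute d/(2d−n) = 5/2 ≈ 2.5000.
⌊d/(2d−n)⌋ = 2.
Plotkin bound: M ≤ 2·2 = 4.
Given |C| = 4, check: satisfied.
This |C| is at the Plotkin bound.


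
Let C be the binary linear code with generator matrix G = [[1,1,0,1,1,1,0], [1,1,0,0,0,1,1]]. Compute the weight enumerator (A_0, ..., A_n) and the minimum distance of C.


Weight distribution: A_0 = 1, A_3 = 1, A_4 = 1, A_5 = 1. Minimum distance d = 3.

Enumerate all 2^2 = 4 messages m ∈ F_2^2.
For each, compute codeword c = mG in F_2^7, then tally its weight.
  m = 00 → c = 0000000, weight = 0.
  m = 10 → c = 1101110, weight = 5.
  m = 01 → c = 1100011, weight = 4.
  m = 11 → c = 0001101, weight = 3.
Tally weights:
  weight 0: 1 codewords.
  weight 3: 1 codewords.
  weight 4: 1 codewords.
  weight 5: 1 codewords.
Minimum distance d = smallest w > 0 with A_w > 0 = 3.
Sanity: Σ A_w = 4 = 2^2 = 4 ✓.


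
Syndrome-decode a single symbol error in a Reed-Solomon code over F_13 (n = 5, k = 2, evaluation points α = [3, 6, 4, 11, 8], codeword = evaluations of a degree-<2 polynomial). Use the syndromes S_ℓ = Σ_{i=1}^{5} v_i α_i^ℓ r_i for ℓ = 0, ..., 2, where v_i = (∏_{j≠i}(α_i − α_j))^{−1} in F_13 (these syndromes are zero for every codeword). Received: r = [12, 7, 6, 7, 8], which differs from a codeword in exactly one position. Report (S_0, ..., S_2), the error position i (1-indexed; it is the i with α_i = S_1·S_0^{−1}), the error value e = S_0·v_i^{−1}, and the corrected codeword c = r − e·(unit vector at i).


S = (7, 12, 2), error at position 4, error magnitude e = 4, c = [12, 7, 6, 3, 8].

Step 1: column multipliers v_i = (∏_{j≠i}(α_i − α_j))^{−1} mod 13.
  i = 1 (α = 3): (3−6)(3−4)(3−11)(3−8) = (−3)·(−1)·(−8)·(−5) = 120 ≡ 3, so v_1 = 3^{−1} = 9 (mod 13).
  i = 2 (α = 6): (6−3)(6−4)(6−11)(6−8) = 3·2·(−5)·(−2) = 60 ≡ 8, so v_2 = 8^{−1} = 5 (mod 13).
  i = 3 (α = 4): (4−3)(4−6)(4−11)(4−8) = 1·(−2)·(−7)·(−4) = −56 ≡ 9, so v_3 = 9^{−1} = 3 (mod 13).
  i = 4 (α = 11): (11−3)(11−6)(11−4)(11−8) = 8·5·7·3 = 840 ≡ 8, so v_4 = 8^{−1} = 5 (mod 13).
  i = 5 (α = 8): (8−3)(8−6)(8−4)(8−11) = 5·2·4·(−3) = −120 ≡ 10, so v_5 = 10^{−1} = 4 (mod 13).
  v = [9, 5, 3, 5, 4].
Step 2: syndromes of r = [12, 7, 6, 7, 8] (all sums mod 13).
  S_0 = Σ v_i r_i = 9·12 + 5·7 + 3·6 + 5·7 + 4·8 = 228 ≡ 7.
  S_1 = Σ v_i α_i r_i = 9·3·12 + 5·6·7 + 3·4·6 + 5·11·7 + 4·8·8 = 1247 ≡ 12.
  α_i^2 mod 13 = [9, 10, 3, 4, 12].
  S_2 = Σ v_i α_i^2 r_i = 9·9·12 + 5·10·7 + 3·3·6 + 5·4·7 + 4·12·8 = 1900 ≡ 2.
  S = (7, 12, 2) ≠ 0, so r is not a codeword (an error is present).
Step 3: locate the error. For a single error e at position i, S_ℓ = v_i·e·α_i^ℓ, so α_err = S_1/S_0.
  S_0^{−1} = 7^{−1} = 2 (mod 13), so α_err = 12·2 = 24 ≡ 11 = α_4. Error position i = 4.
  Consistency check: S_2/S_1 = 2·12 = 24 ≡ 11 = α_err ✓ (single-error assumption holds).
Step 4: error magnitude e = S_0/v_4 = S_0·∏_{j≠4}(α_4 − α_j) = 7·8 = 56 ≡ 4 (mod 13).
Step 5: correct position 4: c_4 = r_4 − e = 7 − 4 ≡ 3 (mod 13). Hence c = [12, 7, 6, 3, 8].
  Check: interpolating c through the α_i gives m(x) = 4 + 7·x (degree < 2) with m(α_i) = c_i for every i, so c is indeed a codeword.


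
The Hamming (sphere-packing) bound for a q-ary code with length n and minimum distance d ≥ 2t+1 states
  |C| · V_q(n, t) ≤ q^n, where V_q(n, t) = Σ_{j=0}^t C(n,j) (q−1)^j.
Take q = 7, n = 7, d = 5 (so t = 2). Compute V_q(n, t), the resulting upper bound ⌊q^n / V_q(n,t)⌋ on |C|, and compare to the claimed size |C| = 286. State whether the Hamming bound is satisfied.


V_q(n, t) = 799, q^n = 823543, Hamming bound = 1030, |C| = 286 ≤ bound (satisfied).

Step 1: Compute V_q(n, t) = Σ_{j=0}^2 C(n, j) (q−1)^j.
  j = 0: C(7,0)·(6)^0 = 1·1 = 1.
  j = 1: C(7,1)·(6)^1 = 7·6 = 42.
  j = 2: C(7,2)·(6)^2 = 21·36 = 756.
  V_q(n, t) = 1 + 42 + 756 = 799.
Step 2: q^n = 7^7 = 823543.
Step 3: Hamming bound ⌊q^n / V_q(n,t)⌋ = ⌊823543/799⌋ = 1030.
Step 4: Compare |C| = 286 to 1030: satisfied.
The claimed |C| lies below the Hamming bound.


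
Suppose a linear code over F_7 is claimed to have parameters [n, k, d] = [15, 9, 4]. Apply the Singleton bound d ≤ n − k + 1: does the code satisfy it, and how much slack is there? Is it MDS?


Singleton RHS = n − k + 1 = 7, slack = 3, bound satisfied, not MDS.

Singleton bound: d ≤ n − k + 1.
Here n = 15, k = 9, so n − k + 1 = 7.
Given d = 4, check d ≤ 7: YES.
Slack = (n − k + 1) − d = 3.
The code is NOT MDS (slack = 3 > 0).
Description: the claimed parameters are [15, 9, 4]_7; such a code would be non-MDS.


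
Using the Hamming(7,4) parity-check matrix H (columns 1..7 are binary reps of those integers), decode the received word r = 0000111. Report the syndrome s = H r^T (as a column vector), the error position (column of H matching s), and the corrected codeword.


s = (1, 0, 0)^T, error position = 4, corrected codeword c = 0001111

Compute s = H r^T mod 2 one row at a time:
  s_1 = 0 + 1 + 1 + 1 = 3 ≡ 1 (mod 2).
  s_2 = 0 + 0 + 1 + 1 = 2 ≡ 0 (mod 2).
  s_3 = 0 + 0 + 1 + 1 = 2 ≡ 0 (mod 2).
s = (1, 0, 0)^T — this equals column 4 of H (binary 100), so error is at position 4.
Correct: flip bit 4 of r = 0000111 to get c = 0001111.


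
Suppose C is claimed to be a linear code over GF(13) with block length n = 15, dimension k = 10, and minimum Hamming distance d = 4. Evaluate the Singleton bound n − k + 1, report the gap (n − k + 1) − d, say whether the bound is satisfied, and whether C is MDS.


Singleton RHS = n − k + 1 = 6, slack = 2, bound satisfied, not MDS.

Singleton bound: d ≤ n − k + 1.
Here n = 15, k = 10, so n − k + 1 = 6.
Given d = 4, check d ≤ 6: YES.
Slack = (n − k + 1) − d = 2.
The code is NOT MDS (slack = 2 > 0).
Description: the claimed parameters are [15, 10, 4]_13; such a code would be non-MDS.


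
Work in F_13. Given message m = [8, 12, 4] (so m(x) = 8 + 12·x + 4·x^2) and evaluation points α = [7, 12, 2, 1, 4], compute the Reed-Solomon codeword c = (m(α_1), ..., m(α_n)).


c = [2, 0, 9, 11, 3]

Message polynomial: m(x) = 8 + 12·x + 4·x^2 (mod 13).
For each evaluation point α_i, compute m(α_i) mod 13:
  α_1 = 7: Horner steps 4 → 1 → 2, so m(7) = 2.
  α_2 = 12: Horner steps 4 → 8 → 0, so m(12) = 0.
  α_3 = 2: Horner steps 4 → 7 → 9, so m(2) = 9.
  α_4 = 1: Horner steps 4 → 3 → 11, so m(1) = 11.
  α_5 = 4: Horner steps 4 → 2 → 3, so m(4) = 3.
Codeword c = [2, 0, 9, 11, 3] ∈ F_13^5.


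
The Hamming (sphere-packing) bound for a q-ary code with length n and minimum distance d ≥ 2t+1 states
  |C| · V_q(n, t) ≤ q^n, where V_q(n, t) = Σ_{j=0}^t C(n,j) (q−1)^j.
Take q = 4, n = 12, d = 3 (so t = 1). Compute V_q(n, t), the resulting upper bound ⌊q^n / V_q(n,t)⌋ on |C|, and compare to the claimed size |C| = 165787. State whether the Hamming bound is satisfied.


V_q(n, t) = 37, q^n = 16777216, Hamming bound = 453438, |C| = 165787 ≤ bound (satisfied).

Step 1: Compute V_q(n, t) = Σ_{j=0}^1 C(n, j) (q−1)^j.
  j = 0: C(12,0)·(3)^0 = 1·1 = 1.
  j = 1: C(12,1)·(3)^1 = 12·3 = 36.
  V_q(n, t) = 1 + 36 = 37.
Step 2: q^n = 4^12 = 16777216.
Step 3: Hamming bound ⌊q^n / V_q(n,t)⌋ = ⌊16777216/37⌋ = 453438.
Step 4: Compare |C| = 165787 to 453438: satisfied.
The claimed |C| lies below the Hamming bound.


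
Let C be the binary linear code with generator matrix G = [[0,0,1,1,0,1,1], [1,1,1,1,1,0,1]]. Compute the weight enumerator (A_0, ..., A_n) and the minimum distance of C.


Weight distribution: A_0 = 1, A_4 = 2, A_6 = 1. Minimum distance d = 4.

Enumerate all 2^2 = 4 messages m ∈ F_2^2.
For each, compute codeword c = mG in F_2^7, then tally its weight.
  m = 00 → c = 0000000, weight = 0.
  m = 10 → c = 0011011, weight = 4.
  m = 01 → c = 1111101, weight = 6.
  m = 11 → c = 1100110, weight = 4.
Tally weights:
  weight 0: 1 codewords.
  weight 4: 2 codewords.
  weight 6: 1 codewords.
Minimum distance d = smallest w > 0 with A_w > 0 = 4.
Sanity: Σ A_w = 4 = 2^2 = 4 ✓.


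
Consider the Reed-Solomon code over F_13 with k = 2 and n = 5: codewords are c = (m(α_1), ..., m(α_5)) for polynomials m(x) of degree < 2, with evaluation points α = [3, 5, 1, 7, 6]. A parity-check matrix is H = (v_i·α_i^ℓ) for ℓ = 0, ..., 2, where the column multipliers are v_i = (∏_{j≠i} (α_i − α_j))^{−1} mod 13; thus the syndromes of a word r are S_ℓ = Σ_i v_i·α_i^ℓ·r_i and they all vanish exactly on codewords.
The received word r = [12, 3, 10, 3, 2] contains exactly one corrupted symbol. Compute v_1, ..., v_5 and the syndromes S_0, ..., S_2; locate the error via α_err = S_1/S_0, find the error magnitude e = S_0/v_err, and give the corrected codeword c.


S = (5, 12, 8), error at position 2, error magnitude e = 2, c = [12, 1, 10, 3, 2].

Step 1: column multipliers v_i = (∏_{j≠i}(α_i − α_j))^{−1} mod 13.
  i = 1 (α = 3): (3−5)(3−1)(3−7)(3−6) = (−2)·2·(−4)·(−3) = −48 ≡ 4, so v_1 = 4^{−1} = 10 (mod 13).
  i = 2 (α = 5): (5−3)(5−1)(5−7)(5−6) = 2·4·(−2)·(−1) = 16 ≡ 3, so v_2 = 3^{−1} = 9 (mod 13).
  i = 3 (α = 1): (1−3)(1−5)(1−7)(1−6) = (−2)·(−4)·(−6)·(−5) = 240 ≡ 6, so v_3 = 6^{−1} = 11 (mod 13).
  i = 4 (α = 7): (7−3)(7−5)(7−1)(7−6) = 4·2·6·1 = 48 ≡ 9, so v_4 = 9^{−1} = 3 (mod 13).
  i = 5 (α = 6): (6−3)(6−5)(6−1)(6−7) = 3·1·5·(−1) = −15 ≡ 11, so v_5 = 11^{−1} = 6 (mod 13).
  v = [10, 9, 11, 3, 6].
Step 2: syndromes of r = [12, 3, 10, 3, 2] (all sums mod 13).
  S_0 = Σ v_i r_i = 10·12 + 9·3 + 11·10 + 3·3 + 6·2 = 278 ≡ 5.
  S_1 = Σ v_i α_i r_i = 10·3·12 + 9·5·3 + 11·1·10 + 3·7·3 + 6·6·2 = 740 ≡ 12.
  α_i^2 mod 13 = [9, 12, 1, 10, 10].
  S_2 = Σ v_i α_i^2 r_i = 10·9·12 + 9·12·3 + 11·1·10 + 3·10·3 + 6·10·2 = 1724 ≡ 8.
  S = (5, 12, 8) ≠ 0, so r is not a codeword (an error is present).
Step 3: locate the error. For a single error e at position i, S_ℓ = v_i·e·α_i^ℓ, so α_err = S_1/S_0.
  S_0^{−1} = 5^{−1} = 8 (mod 13), so α_err = 12·8 = 96 ≡ 5 = α_2. Error position i = 2.
  Consistency check: S_2/S_1 = 8·12 = 96 ≡ 5 = α_err ✓ (single-error assumption holds).
Step 4: error magnitude e = S_0/v_2 = S_0·∏_{j≠2}(α_2 − α_j) = 5·3 = 15 ≡ 2 (mod 13).
Step 5: correct position 2: c_2 = r_2 − e = 3 − 2 ≡ 1 (mod 13). Hence c = [12, 1, 10, 3, 2].
  Check: interpolating c through the α_i gives m(x) = 9 + 1·x (degree < 2) with m(α_i) = c_i for every i, so c is indeed a codeword.


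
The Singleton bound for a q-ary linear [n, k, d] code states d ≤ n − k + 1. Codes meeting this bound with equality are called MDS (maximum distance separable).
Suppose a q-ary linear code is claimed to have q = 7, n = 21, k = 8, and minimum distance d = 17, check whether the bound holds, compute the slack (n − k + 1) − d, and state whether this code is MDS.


Singleton RHS = n − k + 1 = 14, slack = -3, bound violated (no such code; not MDS).

Singleton bound: d ≤ n − k + 1.
Here n = 21, k = 8, so n − k + 1 = 14.
Given d = 17, check d ≤ 14: NO.
Slack = (n − k + 1) − d = -3.
The slack is negative: d = 17 exceeds n − k + 1 = 14 by 3, so the Singleton bound is violated and no linear [21, 8, 17]_7 code can exist. In particular it is not MDS (MDS requires d = n − k + 1 exactly).
Description: the claimed parameters are [21, 8, 17]_7; such a code would be impossible (violates the Singleton bound).


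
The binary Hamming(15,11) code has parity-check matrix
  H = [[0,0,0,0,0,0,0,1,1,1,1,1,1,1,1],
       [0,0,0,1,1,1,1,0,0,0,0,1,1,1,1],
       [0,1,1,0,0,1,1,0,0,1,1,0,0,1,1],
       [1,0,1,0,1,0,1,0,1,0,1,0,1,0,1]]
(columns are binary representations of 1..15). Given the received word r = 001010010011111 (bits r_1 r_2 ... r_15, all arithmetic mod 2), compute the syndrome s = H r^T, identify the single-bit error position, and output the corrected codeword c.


s = (0, 1, 0, 1)^T, error position = 5, corrected codeword c = 001000010011111

Compute s = H r^T mod 2 one row at a time:
  s_1 = 1 + 0 + 0 + 1 + 1 + 1 + 1 + 1 = 6 ≡ 0 (mod 2).
  s_2 = 0 + 1 + 0 + 0 + 1 + 1 + 1 + 1 = 5 ≡ 1 (mod 2).
  s_3 = 0 + 1 + 0 + 0 + 0 + 1 + 1 + 1 = 4 ≡ 0 (mod 2).
  s_4 = 0 + 1 + 1 + 0 + 0 + 1 + 1 + 1 = 5 ≡ 1 (mod 2).
s = (0, 1, 0, 1)^T — this equals column 5 of H (binary 0101), so error is at position 5.
Correct: flip bit 5 of r = 001010010011111 to get c = 001000010011111.


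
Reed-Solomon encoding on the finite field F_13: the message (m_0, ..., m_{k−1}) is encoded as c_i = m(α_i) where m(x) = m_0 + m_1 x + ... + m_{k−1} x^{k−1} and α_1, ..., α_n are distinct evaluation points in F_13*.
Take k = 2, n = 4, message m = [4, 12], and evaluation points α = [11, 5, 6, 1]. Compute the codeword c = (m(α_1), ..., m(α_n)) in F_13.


c = [6, 12, 11, 3]

Message polynomial: m(x) = 4 + 12·x (mod 13).
For each evaluation point α_i, compute m(α_i) mod 13:
  α_1 = 11: Horner steps 12 → 6, so m(11) = 6.
  α_2 = 5: Horner steps 12 → 12, so m(5) = 12.
  α_3 = 6: Horner steps 12 → 11, so m(6) = 11.
  α_4 = 1: Horner steps 12 → 3, so m(1) = 3.
Codeword c = [6, 12, 11, 3] ∈ F_13^4.


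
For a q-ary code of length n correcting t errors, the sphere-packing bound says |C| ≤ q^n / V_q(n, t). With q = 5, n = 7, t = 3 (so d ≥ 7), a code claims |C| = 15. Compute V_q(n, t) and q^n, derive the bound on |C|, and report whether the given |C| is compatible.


V_q(n, t) = 2605, q^n = 78125, Hamming bound = 29, |C| = 15 ≤ bound (satisfied).

Step 1: Compute V_q(n, t) = Σ_{j=0}^3 C(n, j) (q−1)^j.
  j = 0: C(7,0)·(4)^0 = 1·1 = 1.
  j = 1: C(7,1)·(4)^1 = 7·4 = 28.
  j = 2: C(7,2)·(4)^2 = 21·16 = 336.
  j = 3: C(7,3)·(4)^3 = 35·64 = 2240.
  V_q(n, t) = 1 + 28 + 336 + 2240 = 2605.
Step 2: q^n = 5^7 = 78125.
Step 3: Hamming bound ⌊q^n / V_q(n,t)⌋ = ⌊78125/2605⌋ = 29.
Step 4: Compare |C| = 15 to 29: satisfied.
The claimed |C| lies below the Hamming bound.


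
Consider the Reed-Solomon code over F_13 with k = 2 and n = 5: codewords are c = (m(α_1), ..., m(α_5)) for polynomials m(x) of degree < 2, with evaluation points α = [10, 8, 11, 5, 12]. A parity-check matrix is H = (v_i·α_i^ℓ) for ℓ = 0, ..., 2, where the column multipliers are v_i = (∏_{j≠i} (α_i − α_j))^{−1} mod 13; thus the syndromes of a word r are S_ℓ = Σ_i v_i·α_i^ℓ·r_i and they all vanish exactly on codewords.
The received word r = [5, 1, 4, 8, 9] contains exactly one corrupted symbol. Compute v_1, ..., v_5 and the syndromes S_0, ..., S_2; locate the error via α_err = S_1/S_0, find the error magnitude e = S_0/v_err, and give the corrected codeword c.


S = (11, 4, 5), error at position 3, error magnitude e = 10, c = [5, 1, 7, 8, 9].

Step 1: column multipliers v_i = (∏_{j≠i}(α_i − α_j))^{−1} mod 13.
  i = 1 (α = 10): (10−8)(10−11)(10−5)(10−12) = 2·(−1)·5·(−2) = 20 ≡ 7, so v_1 = 7^{−1} = 2 (mod 13).
  i = 2 (α = 8): (8−10)(8−11)(8−5)(8−12) = (−2)·(−3)·3·(−4) = −72 ≡ 6, so v_2 = 6^{−1} = 11 (mod 13).
  i = 3 (α = 11): (11−10)(11−8)(11−5)(11−12) = 1·3·6·(−1) = −18 ≡ 8, so v_3 = 8^{−1} = 5 (mod 13).
  i = 4 (α = 5): (5−10)(5−8)(5−11)(5−12) = (−5)·(−3)·(−6)·(−7) = 630 ≡ 6, so v_4 = 6^{−1} = 11 (mod 13).
  i = 5 (α = 12): (12−10)(12−8)(12−11)(12−5) = 2·4·1·7 = 56 ≡ 4, so v_5 = 4^{−1} = 10 (mod 13).
  v = [2, 11, 5, 11, 10].
Step 2: syndromes of r = [5, 1, 4, 8, 9] (all sums mod 13).
  S_0 = Σ v_i r_i = 2·5 + 11·1 + 5·4 + 11·8 + 10·9 = 219 ≡ 11.
  S_1 = Σ v_i α_i r_i = 2·10·5 + 11·8·1 + 5·11·4 + 11·5·8 + 10·12·9 = 1928 ≡ 4.
  α_i^2 mod 13 = [9, 12, 4, 12, 1].
  S_2 = Σ v_i α_i^2 r_i = 2·9·5 + 11·12·1 + 5·4·4 + 11·12·8 + 10·1·9 = 1448 ≡ 5.
  S = (11, 4, 5) ≠ 0, so r is not a codeword (an error is present).
Step 3: locate the error. For a single error e at position i, S_ℓ = v_i·e·α_i^ℓ, so α_err = S_1/S_0.
  S_0^{−1} = 11^{−1} = 6 (mod 13), so α_err = 4·6 = 24 ≡ 11 = α_3. Error position i = 3.
  Consistency check: S_2/S_1 = 5·10 = 50 ≡ 11 = α_err ✓ (single-error assumption holds).
Step 4: error magnitude e = S_0/v_3 = S_0·∏_{j≠3}(α_3 − α_j) = 11·8 = 88 ≡ 10 (mod 13).
Step 5: correct position 3: c_3 = r_3 − e = 4 − 10 ≡ 7 (mod 13). Hence c = [5, 1, 7, 8, 9].
  Check: interpolating c through the α_i gives m(x) = 11 + 2·x (degree < 2) with m(α_i) = c_i for every i, so c is indeed a codeword.


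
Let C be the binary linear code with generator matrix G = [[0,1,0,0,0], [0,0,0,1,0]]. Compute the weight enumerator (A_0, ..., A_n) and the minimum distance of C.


Weight distribution: A_0 = 1, A_1 = 2, A_2 = 1. Minimum distance d = 1.

Enumerate all 2^2 = 4 messages m ∈ F_2^2.
For each, compute codeword c = mG in F_2^5, then tally its weight.
  m = 00 → c = 00000, weight = 0.
  m = 10 → c = 01000, weight = 1.
  m = 01 → c = 00010, weight = 1.
  m = 11 → c = 01010, weight = 2.
Tally weights:
  weight 0: 1 codewords.
  weight 1: 2 codewords.
  weight 2: 1 codewords.
Minimum distance d = smallest w > 0 with A_w > 0 = 1.
Sanity: Σ A_w = 4 = 2^2 = 4 ✓.


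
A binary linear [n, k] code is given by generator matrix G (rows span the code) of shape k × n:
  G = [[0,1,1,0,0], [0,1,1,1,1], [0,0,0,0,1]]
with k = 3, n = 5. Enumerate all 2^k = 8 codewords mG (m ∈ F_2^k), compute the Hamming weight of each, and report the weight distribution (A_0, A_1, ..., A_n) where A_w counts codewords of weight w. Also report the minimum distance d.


Weight distribution: A_0 = 1, A_1 = 2, A_2 = 2, A_3 = 2, A_4 = 1. Minimum distance d = 1.

Enumerate all 2^3 = 8 messages m ∈ F_2^3.
For each, compute codeword c = mG in F_2^5, then tally its weight.
  m = 000 → c = 00000, weight = 0.
  m = 100 → c = 01100, weight = 2.
  m = 010 → c = 01111, weight = 4.
  m = 110 → c = 00011, weight = 2.
  m = 001 → c = 00001, weight = 1.
  m = 101 → c = 01101, weight = 3.
  m = 011 → c = 01110, weight = 3.
  m = 111 → c = 00010, weight = 1.
Tally weights:
  weight 0: 1 codewords.
  weight 1: 2 codewords.
  weight 2: 2 codewords.
  weight 3: 2 codewords.
  weight 4: 1 codewords.
Minimum distance d = smallest w > 0 with A_w > 0 = 1.
Sanity: Σ A_w = 8 = 2^3 = 8 ✓.


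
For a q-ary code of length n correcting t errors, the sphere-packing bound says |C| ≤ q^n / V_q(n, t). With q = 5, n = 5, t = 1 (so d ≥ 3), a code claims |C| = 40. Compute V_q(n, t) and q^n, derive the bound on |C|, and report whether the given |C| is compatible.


V_q(n, t) = 21, q^n = 3125, Hamming bound = 148, |C| = 40 ≤ bound (satisfied).

Step 1: Compute V_q(n, t) = Σ_{j=0}^1 C(n, j) (q−1)^j.
  j = 0: C(5,0)·(4)^0 = 1·1 = 1.
  j = 1: C(5,1)·(4)^1 = 5·4 = 20.
  V_q(n, t) = 1 + 20 = 21.
Step 2: q^n = 5^5 = 3125.
Step 3: Hamming bound ⌊q^n / V_q(n,t)⌋ = ⌊3125/21⌋ = 148.
Step 4: Compare |C| = 40 to 148: satisfied.
The claimed |C| lies below the Hamming bound.


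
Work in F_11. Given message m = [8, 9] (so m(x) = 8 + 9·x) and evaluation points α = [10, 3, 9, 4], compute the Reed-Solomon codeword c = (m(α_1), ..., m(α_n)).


c = [10, 2, 1, 0]

Message polynomial: m(x) = 8 + 9·x (mod 11).
For each evaluation point α_i, compute m(α_i) mod 11:
  α_1 = 10: Horner steps 9 → 10, so m(10) = 10.
  α_2 = 3: Horner steps 9 → 2, so m(3) = 2.
  α_3 = 9: Horner steps 9 → 1, so m(9) = 1.
  α_4 = 4: Horner steps 9 → 0, so m(4) = 0.
Codeword c = [10, 2, 1, 0] ∈ F_11^4.


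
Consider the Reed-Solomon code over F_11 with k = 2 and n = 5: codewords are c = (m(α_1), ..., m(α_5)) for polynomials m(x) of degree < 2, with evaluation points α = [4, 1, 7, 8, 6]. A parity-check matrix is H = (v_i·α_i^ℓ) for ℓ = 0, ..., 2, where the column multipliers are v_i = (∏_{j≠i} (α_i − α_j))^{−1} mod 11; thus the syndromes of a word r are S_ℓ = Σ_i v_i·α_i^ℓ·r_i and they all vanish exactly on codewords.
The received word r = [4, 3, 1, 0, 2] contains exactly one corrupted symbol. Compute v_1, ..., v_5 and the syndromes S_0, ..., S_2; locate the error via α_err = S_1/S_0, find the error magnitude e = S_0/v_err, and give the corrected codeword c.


S = (6, 6, 6), error at position 2, error magnitude e = 7, c = [4, 7, 1, 0, 2].

Step 1: column multipliers v_i = (∏_{j≠i}(α_i − α_j))^{−1} mod 11.
  i = 1 (α = 4): (4−1)(4−7)(4−8)(4−6) = 3·(−3)·(−4)·(−2) = −72 ≡ 5, so v_1 = 5^{−1} = 9 (mod 11).
  i = 2 (α = 1): (1−4)(1−7)(1−8)(1−6) = (−3)·(−6)·(−7)·(−5) = 630 ≡ 3, so v_2 = 3^{−1} = 4 (mod 11).
  i = 3 (α = 7): (7−4)(7−1)(7−8)(7−6) = 3·6·(−1)·1 = −18 ≡ 4, so v_3 = 4^{−1} = 3 (mod 11).
  i = 4 (α = 8): (8−4)(8−1)(8−7)(8−6) = 4·7·1·2 = 56 ≡ 1, so v_4 = 1^{−1} = 1 (mod 11).
  i = 5 (α = 6): (6−4)(6−1)(6−7)(6−8) = 2·5·(−1)·(−2) = 20 ≡ 9, so v_5 = 9^{−1} = 5 (mod 11).
  v = [9, 4, 3, 1, 5].
Step 2: syndromes of r = [4, 3, 1, 0, 2] (all sums mod 11).
  S_0 = Σ v_i r_i = 9·4 + 4·3 + 3·1 + 1·0 + 5·2 = 61 ≡ 6.
  S_1 = Σ v_i α_i r_i = 9·4·4 + 4·1·3 + 3·7·1 + 1·8·0 + 5·6·2 = 237 ≡ 6.
  α_i^2 mod 11 = [5, 1, 5, 9, 3].
  S_2 = Σ v_i α_i^2 r_i = 9·5·4 + 4·1·3 + 3·5·1 + 1·9·0 + 5·3·2 = 237 ≡ 6.
  S = (6, 6, 6) ≠ 0, so r is not a codeword (an error is present).
Step 3: locate the error. For a single error e at position i, S_ℓ = v_i·e·α_i^ℓ, so α_err = S_1/S_0.
  S_0^{−1} = 6^{−1} = 2 (mod 11), so α_err = 6·2 = 12 ≡ 1 = α_2. Error position i = 2.
  Consistency check: S_2/S_1 = 6·2 = 12 ≡ 1 = α_err ✓ (single-error assumption holds).
Step 4: error magnitude e = S_0/v_2 = S_0·∏_{j≠2}(α_2 − α_j) = 6·3 = 18 ≡ 7 (mod 11).
Step 5: correct position 2: c_2 = r_2 − e = 3 − 7 ≡ 7 (mod 11). Hence c = [4, 7, 1, 0, 2].
  Check: interpolating c through the α_i gives m(x) = 8 + 10·x (degree < 2) with m(α_i) = c_i for every i, so c is indeed a codeword.


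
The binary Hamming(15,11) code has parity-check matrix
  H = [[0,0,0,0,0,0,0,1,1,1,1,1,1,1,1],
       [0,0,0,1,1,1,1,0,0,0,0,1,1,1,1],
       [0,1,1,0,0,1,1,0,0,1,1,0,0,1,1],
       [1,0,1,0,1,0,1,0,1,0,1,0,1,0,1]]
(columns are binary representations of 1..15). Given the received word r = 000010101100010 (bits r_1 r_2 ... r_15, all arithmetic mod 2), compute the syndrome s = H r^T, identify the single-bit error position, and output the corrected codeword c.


s = (1, 1, 1, 1)^T, error position = 15, corrected codeword c = 000010101100011

Compute s = H r^T mod 2 one row at a time:
  s_1 = 0 + 1 + 1 + 0 + 0 + 0 + 1 + 0 = 3 ≡ 1 (mod 2).
  s_2 = 0 + 1 + 0 + 1 + 0 + 0 + 1 + 0 = 3 ≡ 1 (mod 2).
  s_3 = 0 + 0 + 0 + 1 + 1 + 0 + 1 + 0 = 3 ≡ 1 (mod 2).
  s_4 = 0 + 0 + 1 + 1 + 1 + 0 + 0 + 0 = 3 ≡ 1 (mod 2).
s = (1, 1, 1, 1)^T — this equals column 15 of H (binary 1111), so error is at position 15.
Correct: flip bit 15 of r = 000010101100010 to get c = 000010101100011.
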